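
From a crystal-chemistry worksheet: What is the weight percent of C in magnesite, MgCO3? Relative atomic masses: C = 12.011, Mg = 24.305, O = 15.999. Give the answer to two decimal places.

14.25 wt%

Formula mass = 1·24.305 + 1·12.011 + 3·15.999 = 84.313 g/mol, of which 12.011 g is C.
So C makes up 12.011/84.313 = 0.1425 of the mass, i.e. 14.25%.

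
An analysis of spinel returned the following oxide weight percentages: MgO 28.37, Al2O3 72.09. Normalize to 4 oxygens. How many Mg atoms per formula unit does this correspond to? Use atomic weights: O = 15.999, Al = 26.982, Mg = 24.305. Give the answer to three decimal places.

0.997 Mg apfu

MgO (M=40.304): mol = 0.70390; Mg = 0.70390, O = 0.70390.
Al2O3 (M=101.961): mol = 0.70704; Al = 1.41408, O = 2.12112.
ΣO = 2.82502; factor = 4/ΣO = 1.41592.
Mg apfu = 0.70390 × 1.41592 = 0.997.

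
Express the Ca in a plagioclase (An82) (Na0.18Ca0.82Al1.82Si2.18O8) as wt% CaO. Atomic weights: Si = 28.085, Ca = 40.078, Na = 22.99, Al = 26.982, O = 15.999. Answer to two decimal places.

16.70 wt%

Molar mass of Na0.18Ca0.82Al1.82Si2.18O8 = 0.18×22.99 + 0.82×40.078 + 1.82×26.982 + 2.18×28.085 + 8×15.999 = 275.327 g/mol.
Each formula unit contains 0.82 Ca, equivalent to 0.82/1 = 0.8200 mol CaO.
M(CaO) = 1×40.078 + 1×15.999 = 56.077 g/mol.
Mass of CaO per formula unit = 0.8200 × 56.077 = 45.983 g.
CaO wt% = 45.983 / 275.327 × 100 = 16.70%.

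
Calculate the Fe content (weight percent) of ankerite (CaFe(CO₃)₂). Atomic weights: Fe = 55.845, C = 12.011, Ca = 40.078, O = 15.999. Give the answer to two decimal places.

M(CaFe(CO₃)₂) = 215.939 g/mol.
Fe contributes 1 × 55.845 = 55.845 g per mole.
55.845/215.939 = 0.2586 → 25.86%.

25.86 weight percent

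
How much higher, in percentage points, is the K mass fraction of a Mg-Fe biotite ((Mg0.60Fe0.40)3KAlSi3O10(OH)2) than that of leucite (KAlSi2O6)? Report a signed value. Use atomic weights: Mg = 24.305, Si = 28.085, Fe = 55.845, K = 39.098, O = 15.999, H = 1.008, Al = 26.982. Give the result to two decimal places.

K in (Mg0.60Fe0.40)3KAlSi3O10(OH)2: molar mass 455.102 g/mol; 1×39.098 = 39.098 g → 8.59 wt%.
K in KAlSi2O6: molar mass 218.244 g/mol; 1×39.098 = 39.098 g → 17.91 wt%.
Difference = 8.59 − 17.91 = -9.32 percentage points.

-9.32 percentage points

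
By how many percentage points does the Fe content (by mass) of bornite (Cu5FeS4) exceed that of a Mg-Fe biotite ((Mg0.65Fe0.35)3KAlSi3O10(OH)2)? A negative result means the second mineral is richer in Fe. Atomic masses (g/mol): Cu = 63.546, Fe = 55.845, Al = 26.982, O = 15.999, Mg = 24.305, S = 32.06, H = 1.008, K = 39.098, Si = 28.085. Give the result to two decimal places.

M(Cu5FeS4) = 501.815 g/mol, so wt% Fe = 55.845/501.815 × 100 = 11.13%.
M((Mg0.65Fe0.35)3KAlSi3O10(OH)2) = 450.371 g/mol, so wt% Fe = 58.637/450.371 × 100 = 13.02%.
11.13 − 13.02 = -1.89 pp.

-1.89 percentage points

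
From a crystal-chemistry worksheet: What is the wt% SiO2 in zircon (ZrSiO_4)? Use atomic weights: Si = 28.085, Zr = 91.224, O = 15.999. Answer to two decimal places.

32.78 wt%

Molar mass of ZrSiO_4 = 1×91.224 + 1×28.085 + 4×15.999 = 183.305 g/mol.
Each formula unit contains 1 Si, equivalent to 1/1 = 1.0000 mol SiO2.
M(SiO2) = 1×28.085 + 2×15.999 = 60.083 g/mol.
Mass of SiO2 per formula unit = 1.0000 × 60.083 = 60.083 g.
SiO2 wt% = 60.083 / 183.305 × 100 = 32.78%.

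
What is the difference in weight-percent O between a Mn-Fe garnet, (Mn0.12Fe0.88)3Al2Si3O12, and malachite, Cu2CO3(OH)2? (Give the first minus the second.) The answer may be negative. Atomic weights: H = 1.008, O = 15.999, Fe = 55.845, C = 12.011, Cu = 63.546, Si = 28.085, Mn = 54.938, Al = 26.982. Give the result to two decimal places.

2.42 percentage points

M((Mn0.12Fe0.88)3Al2Si3O12) = 497.415 g/mol, so wt% O = 191.988/497.415 × 100 = 38.60%.
M(Cu2CO3(OH)2) = 221.114 g/mol, so wt% O = 79.995/221.114 × 100 = 36.18%.
38.60 − 36.18 = 2.42 pp.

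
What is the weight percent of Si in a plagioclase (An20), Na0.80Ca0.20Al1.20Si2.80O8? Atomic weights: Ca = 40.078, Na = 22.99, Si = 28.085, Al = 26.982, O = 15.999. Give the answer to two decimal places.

Molar mass of Na0.80Ca0.20Al1.20Si2.80O8: 0.80·22.99 + 0.20·40.078 + 1.20·26.982 + 2.80·28.085 + 8·15.999 = 265.416 g/mol.
Mass of Si per formula unit: 2.80 × 28.085 = 78.638 g.
Weight fraction Si = 78.638 / 265.416 = 0.2963.

29.63 mass %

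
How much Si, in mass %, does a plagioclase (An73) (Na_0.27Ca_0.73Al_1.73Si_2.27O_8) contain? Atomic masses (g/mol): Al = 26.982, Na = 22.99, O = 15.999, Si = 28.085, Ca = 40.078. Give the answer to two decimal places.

23.28 mass %

Formula mass = 0.27×22.99 + 0.73×40.078 + 1.73×26.982 + 2.27×28.085 + 8×15.999 = 273.888 g/mol, of which 63.753 g is Si.
So Si makes up 63.753/273.888 = 0.2328 of the mass, i.e. 23.28%.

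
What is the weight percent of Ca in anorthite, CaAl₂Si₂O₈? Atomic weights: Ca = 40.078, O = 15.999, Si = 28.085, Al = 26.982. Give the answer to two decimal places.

Molar mass of CaAl₂Si₂O₈: 1×40.078 + 2×26.982 + 2×28.085 + 8×15.999 = 278.204 g/mol.
Mass of Ca per formula unit: 1 × 40.078 = 40.078 g.
Weight fraction Ca = 40.078 / 278.204 = 0.1441.

14.41 weight percent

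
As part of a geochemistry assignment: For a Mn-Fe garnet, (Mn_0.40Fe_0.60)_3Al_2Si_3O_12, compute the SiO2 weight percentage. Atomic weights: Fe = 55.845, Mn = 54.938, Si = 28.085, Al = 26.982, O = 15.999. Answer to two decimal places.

36.29 wt%

Formula mass = 496.654 g/mol.
3 Si → 3.0000 mol SiO2 per formula unit; M(SiO2) = 60.083, so SiO2 mass = 180.249 g.
180.249/496.654 × 100 = 36.29 wt%.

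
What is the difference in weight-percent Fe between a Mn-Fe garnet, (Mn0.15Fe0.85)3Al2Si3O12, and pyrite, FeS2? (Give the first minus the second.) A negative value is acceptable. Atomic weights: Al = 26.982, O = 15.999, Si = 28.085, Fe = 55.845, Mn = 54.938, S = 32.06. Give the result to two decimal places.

-17.92 percentage points

M((Mn0.15Fe0.85)3Al2Si3O12) = 497.334 g/mol, so wt% Fe = 142.405/497.334 × 100 = 28.63%.
M(FeS2) = 119.965 g/mol, so wt% Fe = 55.845/119.965 × 100 = 46.55%.
28.63 − 46.55 = -17.92 pp.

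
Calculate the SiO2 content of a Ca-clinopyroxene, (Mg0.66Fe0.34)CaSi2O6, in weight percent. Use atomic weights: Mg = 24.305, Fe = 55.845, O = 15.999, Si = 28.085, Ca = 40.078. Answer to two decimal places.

52.87 wt%

M((Mg0.66Fe0.34)CaSi2O6) = 227.271 g/mol; M(SiO2) = 60.083 g/mol.
Moles SiO2 per formula unit = 2 Si ÷ 1 = 2.0000.
SiO2 fraction = (2.0000 × 60.083) / 227.271 = 120.166/227.271 = 0.5287.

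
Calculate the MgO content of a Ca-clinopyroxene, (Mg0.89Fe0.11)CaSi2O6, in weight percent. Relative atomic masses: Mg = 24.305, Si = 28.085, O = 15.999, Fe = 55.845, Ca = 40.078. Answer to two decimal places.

M((Mg0.89Fe0.11)CaSi2O6) = 220.016 g/mol; M(MgO) = 40.304 g/mol.
Moles MgO per formula unit = 0.89 Mg ÷ 1 = 0.8900.
MgO fraction = (0.8900 × 40.304) / 220.016 = 35.871/220.016 = 0.1630.

16.30 wt%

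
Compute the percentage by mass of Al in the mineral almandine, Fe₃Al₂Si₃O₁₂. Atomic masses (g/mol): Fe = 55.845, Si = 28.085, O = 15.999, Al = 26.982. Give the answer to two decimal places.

Formula mass = 3·55.845 + 2·26.982 + 3·28.085 + 12·15.999 = 497.742 g/mol, of which 53.964 g is Al.
So Al makes up 53.964/497.742 = 0.1084 of the mass, i.e. 10.84%.

10.84 weight percent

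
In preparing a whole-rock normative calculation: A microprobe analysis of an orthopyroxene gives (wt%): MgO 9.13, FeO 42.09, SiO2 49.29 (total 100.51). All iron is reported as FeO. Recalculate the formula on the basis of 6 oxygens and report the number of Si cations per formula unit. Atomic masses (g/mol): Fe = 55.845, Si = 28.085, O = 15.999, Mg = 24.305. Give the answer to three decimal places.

MgO: 9.13/40.304 = 0.22653 mol → 0.22653 mol Mg, 0.22653 mol O.
FeO: 42.09/71.844 = 0.58585 mol → 0.58585 mol Fe, 0.58585 mol O.
SiO2: 49.29/60.083 = 0.82037 mol → 0.82037 mol Si, 1.64074 mol O.
Total oxygen = 2.45312 mol. Normalization factor = 6/2.45312 = 2.44586.
Si per 6 O = 0.82037 × 2.44586 = 2.007.

2.007 Si apfu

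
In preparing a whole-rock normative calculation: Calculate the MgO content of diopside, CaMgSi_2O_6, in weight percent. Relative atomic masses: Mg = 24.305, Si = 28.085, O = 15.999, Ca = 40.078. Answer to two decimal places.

18.61 wt%

M(CaMgSi_2O_6) = 216.547 g/mol; M(MgO) = 40.304 g/mol.
Moles MgO per formula unit = 1 Mg ÷ 1 = 1.0000.
MgO fraction = (1.0000 × 40.304) / 216.547 = 40.304/216.547 = 0.1861.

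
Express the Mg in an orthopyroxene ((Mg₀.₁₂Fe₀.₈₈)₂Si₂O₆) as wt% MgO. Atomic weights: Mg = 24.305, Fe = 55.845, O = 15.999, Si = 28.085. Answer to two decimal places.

M((Mg₀.₁₂Fe₀.₈₈)₂Si₂O₆) = 256.284 g/mol; M(MgO) = 40.304 g/mol.
Moles MgO per formula unit = 0.24 Mg ÷ 1 = 0.2400.
MgO fraction = (0.2400 × 40.304) / 256.284 = 9.673/256.284 = 0.0377.

3.77 wt%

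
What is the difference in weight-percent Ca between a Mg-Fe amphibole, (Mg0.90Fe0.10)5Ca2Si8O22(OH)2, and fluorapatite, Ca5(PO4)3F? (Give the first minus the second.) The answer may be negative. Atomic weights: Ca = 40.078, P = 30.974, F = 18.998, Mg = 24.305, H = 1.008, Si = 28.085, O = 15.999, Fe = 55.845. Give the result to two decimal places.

-30.06 percentage points

M((Mg0.90Fe0.10)5Ca2Si8O22(OH)2) = 828.123 g/mol, so wt% Ca = 80.156/828.123 × 100 = 9.68%.
M(Ca5(PO4)3F) = 504.298 g/mol, so wt% Ca = 200.390/504.298 × 100 = 39.74%.
9.68 − 39.74 = -30.06 pp.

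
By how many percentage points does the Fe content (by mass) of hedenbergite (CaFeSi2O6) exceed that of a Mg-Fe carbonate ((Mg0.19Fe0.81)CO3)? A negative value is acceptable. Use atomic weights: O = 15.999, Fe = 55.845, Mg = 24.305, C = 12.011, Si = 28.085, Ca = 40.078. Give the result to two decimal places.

First mineral: 55.845 g Fe in 248.087 g formula = 22.51 wt% Fe.
Second mineral: 45.234 g Fe in 109.860 g formula = 41.17 wt% Fe.
22.51% − 41.17% gives a difference of -18.66 percentage points.

-18.66 percentage points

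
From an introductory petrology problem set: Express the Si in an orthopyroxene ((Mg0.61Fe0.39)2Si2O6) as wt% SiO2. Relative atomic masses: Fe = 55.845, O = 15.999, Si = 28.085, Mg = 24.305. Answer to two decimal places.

53.32 wt%

M((Mg0.61Fe0.39)2Si2O6) = 225.375 g/mol; M(SiO2) = 60.083 g/mol.
Moles SiO2 per formula unit = 2 Si ÷ 1 = 2.0000.
SiO2 fraction = (2.0000 × 60.083) / 225.375 = 120.166/225.375 = 0.5332.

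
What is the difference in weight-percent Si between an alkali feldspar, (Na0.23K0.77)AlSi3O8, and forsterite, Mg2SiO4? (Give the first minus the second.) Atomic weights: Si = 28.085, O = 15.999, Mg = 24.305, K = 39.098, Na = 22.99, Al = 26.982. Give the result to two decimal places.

First mineral: 84.255 g Si in 274.622 g formula = 30.68 wt% Si.
Second mineral: 28.085 g Si in 140.691 g formula = 19.96 wt% Si.
30.68% − 19.96% gives a difference of 10.72 percentage points.

10.72 percentage points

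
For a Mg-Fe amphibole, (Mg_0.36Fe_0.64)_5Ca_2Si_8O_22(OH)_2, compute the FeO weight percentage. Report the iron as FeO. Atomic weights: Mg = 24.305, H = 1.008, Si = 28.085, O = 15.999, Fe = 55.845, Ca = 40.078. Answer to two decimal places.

Molar mass of (Mg_0.36Fe_0.64)_5Ca_2Si_8O_22(OH)_2 = 1.80·24.305 + 3.20·55.845 + 2·40.078 + 8·28.085 + 24·15.999 + 2·1.008 = 913.281 g/mol.
Each formula unit contains 3.20 Fe, equivalent to 3.20/1 = 3.2000 mol FeO.
M(FeO) = 1×55.845 + 1×15.999 = 71.844 g/mol.
Mass of FeO per formula unit = 3.2000 × 71.844 = 229.901 g.
FeO wt% = 229.901 / 913.281 × 100 = 25.17%.

25.17 wt%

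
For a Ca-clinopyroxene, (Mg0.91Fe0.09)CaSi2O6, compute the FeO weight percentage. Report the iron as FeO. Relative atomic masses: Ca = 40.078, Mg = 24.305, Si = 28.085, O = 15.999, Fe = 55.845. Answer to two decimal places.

M((Mg0.91Fe0.09)CaSi2O6) = 219.386 g/mol; M(FeO) = 71.844 g/mol.
Moles FeO per formula unit = 0.09 Fe ÷ 1 = 0.0900.
FeO fraction = (0.0900 × 71.844) / 219.386 = 6.466/219.386 = 0.0295.

2.95 wt%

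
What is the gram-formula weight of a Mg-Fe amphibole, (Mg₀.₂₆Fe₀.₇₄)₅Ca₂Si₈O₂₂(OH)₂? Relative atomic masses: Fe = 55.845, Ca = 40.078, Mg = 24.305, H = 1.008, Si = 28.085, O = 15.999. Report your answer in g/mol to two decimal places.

929.05 g/mol

M = 1.30(24.305) + 3.70(55.845) + 2(40.078) + 8(28.085) + 24(15.999) + 2(1.008)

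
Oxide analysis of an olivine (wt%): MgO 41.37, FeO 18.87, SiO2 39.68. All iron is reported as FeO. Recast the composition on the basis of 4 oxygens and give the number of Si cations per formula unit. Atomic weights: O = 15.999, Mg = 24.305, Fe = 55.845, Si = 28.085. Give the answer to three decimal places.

MgO (M=40.304): mol = 1.02645; Mg = 1.02645, O = 1.02645.
FeO (M=71.844): mol = 0.26265; Fe = 0.26265, O = 0.26265.
SiO2 (M=60.083): mol = 0.66042; Si = 0.66042, O = 1.32084.
ΣO = 2.60994; factor = 4/ΣO = 1.53260.
Si apfu = 0.66042 × 1.53260 = 1.012.

1.012 Si apfu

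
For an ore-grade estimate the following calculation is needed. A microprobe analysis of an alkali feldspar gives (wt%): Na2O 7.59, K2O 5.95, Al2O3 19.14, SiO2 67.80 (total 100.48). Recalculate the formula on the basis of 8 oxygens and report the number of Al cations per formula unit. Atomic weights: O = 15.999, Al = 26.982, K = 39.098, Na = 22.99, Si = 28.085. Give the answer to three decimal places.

0.999 Al apfu

Na2O: 7.59/61.979 = 0.12246 mol → 0.24492 mol Na, 0.12246 mol O.
K2O: 5.95/94.195 = 0.06317 mol → 0.12634 mol K, 0.06317 mol O.
Al2O3: 19.14/101.961 = 0.18772 mol → 0.37544 mol Al, 0.56316 mol O.
SiO2: 67.80/60.083 = 1.12844 mol → 1.12844 mol Si, 2.25688 mol O.
Total oxygen = 3.00567 mol. Normalization factor = 8/3.00567 = 2.66164.
Al per 8 O = 0.37544 × 2.66164 = 0.999.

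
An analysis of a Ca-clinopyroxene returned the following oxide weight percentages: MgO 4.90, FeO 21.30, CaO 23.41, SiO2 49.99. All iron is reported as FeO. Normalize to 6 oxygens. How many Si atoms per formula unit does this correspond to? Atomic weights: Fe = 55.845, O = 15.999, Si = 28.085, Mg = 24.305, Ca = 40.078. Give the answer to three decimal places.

MgO: 4.90/40.304 = 0.12158 mol → 0.12158 mol Mg, 0.12158 mol O.
FeO: 21.30/71.844 = 0.29648 mol → 0.29648 mol Fe, 0.29648 mol O.
CaO: 23.41/56.077 = 0.41746 mol → 0.41746 mol Ca, 0.41746 mol O.
SiO2: 49.99/60.083 = 0.83202 mol → 0.83202 mol Si, 1.66404 mol O.
Total oxygen = 2.49956 mol. Normalization factor = 6/2.49956 = 2.40042.
Si per 6 O = 0.83202 × 2.40042 = 1.997.

1.997 Si apfu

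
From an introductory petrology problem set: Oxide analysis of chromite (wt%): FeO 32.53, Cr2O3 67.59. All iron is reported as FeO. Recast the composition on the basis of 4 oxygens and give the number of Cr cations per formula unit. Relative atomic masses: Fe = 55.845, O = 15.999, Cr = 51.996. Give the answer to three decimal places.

1.991 Cr apfu

32.53 wt% FeO ÷ 71.844 g/mol = 0.45279 mol, giving 0.45279 Fe and 0.45279 O.
67.59 wt% Cr2O3 ÷ 151.989 g/mol = 0.44470 mol, giving 0.88940 Cr and 1.33410 O.
Oxygen sums to 1.78689; scaling by 4/1.78689 = 2.23853 puts the formula on 4 O.
Cr: 0.88940 × 2.23853 = 1.991 atoms per formula unit.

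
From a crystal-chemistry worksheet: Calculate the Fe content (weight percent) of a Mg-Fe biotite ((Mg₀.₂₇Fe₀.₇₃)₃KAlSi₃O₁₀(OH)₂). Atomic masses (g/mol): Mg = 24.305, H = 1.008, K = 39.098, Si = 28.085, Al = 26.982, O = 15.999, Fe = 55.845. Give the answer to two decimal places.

M((Mg₀.₂₇Fe₀.₇₃)₃KAlSi₃O₁₀(OH)₂) = 486.327 g/mol.
Fe contributes 2.19 × 55.845 = 122.301 g per mole.
122.301/486.327 = 0.2515 → 25.15%.

25.15 weight percent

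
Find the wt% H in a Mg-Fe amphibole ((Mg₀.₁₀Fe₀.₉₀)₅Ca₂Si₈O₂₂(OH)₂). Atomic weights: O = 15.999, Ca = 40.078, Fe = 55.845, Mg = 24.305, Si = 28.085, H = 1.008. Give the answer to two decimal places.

0.21 weight percent

M((Mg₀.₁₀Fe₀.₉₀)₅Ca₂Si₈O₂₂(OH)₂) = 954.283 g/mol.
H contributes 2 × 1.008 = 2.016 g per mole.
2.016/954.283 = 0.0021 → 0.21%.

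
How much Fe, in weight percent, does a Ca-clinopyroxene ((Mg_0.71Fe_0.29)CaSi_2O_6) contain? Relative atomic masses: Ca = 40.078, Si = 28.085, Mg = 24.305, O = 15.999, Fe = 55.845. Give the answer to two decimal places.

7.18 weight percent

Formula mass = 0.71·24.305 + 0.29·55.845 + 1·40.078 + 2·28.085 + 6·15.999 = 225.694 g/mol, of which 16.195 g is Fe.
So Fe makes up 16.195/225.694 = 0.0718 of the mass, i.e. 7.18%.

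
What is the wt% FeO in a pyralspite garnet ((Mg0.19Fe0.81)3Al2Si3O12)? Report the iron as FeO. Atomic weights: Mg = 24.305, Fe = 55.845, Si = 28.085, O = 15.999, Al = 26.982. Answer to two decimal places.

36.39 wt%

M((Mg0.19Fe0.81)3Al2Si3O12) = 479.764 g/mol; M(FeO) = 71.844 g/mol.
Moles FeO per formula unit = 2.43 Fe ÷ 1 = 2.4300.
FeO fraction = (2.4300 × 71.844) / 479.764 = 174.581/479.764 = 0.3639.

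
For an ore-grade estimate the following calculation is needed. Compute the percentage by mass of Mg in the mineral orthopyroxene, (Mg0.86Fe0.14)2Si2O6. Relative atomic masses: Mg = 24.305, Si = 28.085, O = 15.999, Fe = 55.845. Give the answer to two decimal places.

19.94 mass %

Molar mass of (Mg0.86Fe0.14)2Si2O6: 1.72*24.305 + 0.28*55.845 + 2*28.085 + 6*15.999 = 209.605 g/mol.
Mass of Mg per formula unit: 1.72 × 24.305 = 41.805 g.
Weight fraction Mg = 41.805 / 209.605 = 0.1994.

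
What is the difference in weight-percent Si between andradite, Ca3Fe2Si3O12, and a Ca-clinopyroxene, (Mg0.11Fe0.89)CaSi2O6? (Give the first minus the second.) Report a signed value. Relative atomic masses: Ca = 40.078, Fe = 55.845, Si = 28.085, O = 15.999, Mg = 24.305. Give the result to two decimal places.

First mineral: 84.255 g Si in 508.167 g formula = 16.58 wt% Si.
Second mineral: 56.170 g Si in 244.618 g formula = 22.96 wt% Si.
16.58% − 22.96% gives a difference of -6.38 percentage points.

-6.38 percentage points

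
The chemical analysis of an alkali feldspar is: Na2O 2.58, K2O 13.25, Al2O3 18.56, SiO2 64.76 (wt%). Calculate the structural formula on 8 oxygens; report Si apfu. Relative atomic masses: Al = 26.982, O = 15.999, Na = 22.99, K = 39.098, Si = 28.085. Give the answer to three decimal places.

2.58 wt% Na2O ÷ 61.979 g/mol = 0.04163 mol, giving 0.08326 Na and 0.04163 O.
13.25 wt% K2O ÷ 94.195 g/mol = 0.14067 mol, giving 0.28134 K and 0.14067 O.
18.56 wt% Al2O3 ÷ 101.961 g/mol = 0.18203 mol, giving 0.36406 Al and 0.54609 O.
64.76 wt% SiO2 ÷ 60.083 g/mol = 1.07784 mol, giving 1.07784 Si and 2.15568 O.
Oxygen sums to 2.88407; scaling by 8/2.88407 = 2.77386 puts the formula on 8 O.
Si: 1.07784 × 2.77386 = 2.990 atoms per formula unit.

2.990 Si apfu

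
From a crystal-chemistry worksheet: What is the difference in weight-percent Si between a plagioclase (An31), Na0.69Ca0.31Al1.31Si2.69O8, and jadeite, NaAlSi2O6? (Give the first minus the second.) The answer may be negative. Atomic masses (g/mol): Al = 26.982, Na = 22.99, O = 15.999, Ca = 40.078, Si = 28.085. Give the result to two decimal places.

M(Na0.69Ca0.31Al1.31Si2.69O8) = 267.174 g/mol, so wt% Si = 75.549/267.174 × 100 = 28.28%.
M(NaAlSi2O6) = 202.136 g/mol, so wt% Si = 56.170/202.136 × 100 = 27.79%.
28.28 − 27.79 = 0.49 pp.

0.49 percentage points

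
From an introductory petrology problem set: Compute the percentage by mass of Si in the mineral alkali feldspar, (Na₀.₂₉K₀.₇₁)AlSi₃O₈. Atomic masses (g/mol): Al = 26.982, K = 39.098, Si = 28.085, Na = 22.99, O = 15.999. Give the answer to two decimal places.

30.79 mass %

Molar mass of (Na₀.₂₉K₀.₇₁)AlSi₃O₈: 0.29*22.99 + 0.71*39.098 + 1*26.982 + 3*28.085 + 8*15.999 = 273.656 g/mol.
Mass of Si per formula unit: 3 × 28.085 = 84.255 g.
Weight fraction Si = 84.255 / 273.656 = 0.3079.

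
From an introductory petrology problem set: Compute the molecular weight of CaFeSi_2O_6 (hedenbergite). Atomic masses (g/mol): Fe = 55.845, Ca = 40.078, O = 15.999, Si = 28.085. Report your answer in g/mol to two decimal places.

248.09 g/mol

The formula mass is the sum 1×40.078 + 1×55.845 + 2×28.085 + 6×15.999.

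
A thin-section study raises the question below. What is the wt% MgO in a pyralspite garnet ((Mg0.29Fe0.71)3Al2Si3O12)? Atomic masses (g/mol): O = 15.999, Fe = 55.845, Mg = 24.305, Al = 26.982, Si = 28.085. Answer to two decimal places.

7.46 wt%

M((Mg0.29Fe0.71)3Al2Si3O12) = 470.302 g/mol; M(MgO) = 40.304 g/mol.
Moles MgO per formula unit = 0.87 Mg ÷ 1 = 0.8700.
MgO fraction = (0.8700 × 40.304) / 470.302 = 35.064/470.302 = 0.0746.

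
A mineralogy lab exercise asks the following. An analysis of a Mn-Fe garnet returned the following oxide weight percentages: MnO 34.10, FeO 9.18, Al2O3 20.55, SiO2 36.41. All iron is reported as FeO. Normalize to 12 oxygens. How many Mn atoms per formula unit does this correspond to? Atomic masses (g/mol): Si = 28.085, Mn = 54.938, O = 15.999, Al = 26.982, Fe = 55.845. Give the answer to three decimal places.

2.379 Mn apfu

MnO (M=70.937): mol = 0.48071; Mn = 0.48071, O = 0.48071.
FeO (M=71.844): mol = 0.12778; Fe = 0.12778, O = 0.12778.
Al2O3 (M=101.961): mol = 0.20155; Al = 0.40310, O = 0.60465.
SiO2 (M=60.083): mol = 0.60600; Si = 0.60600, O = 1.21200.
ΣO = 2.42514; factor = 12/ΣO = 4.94817.
Mn apfu = 0.48071 × 4.94817 = 2.379.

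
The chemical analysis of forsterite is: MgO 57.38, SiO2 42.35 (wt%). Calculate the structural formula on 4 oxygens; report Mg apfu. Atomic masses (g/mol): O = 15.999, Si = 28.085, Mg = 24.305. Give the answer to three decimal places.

57.38 wt% MgO ÷ 40.304 g/mol = 1.42368 mol, giving 1.42368 Mg and 1.42368 O.
42.35 wt% SiO2 ÷ 60.083 g/mol = 0.70486 mol, giving 0.70486 Si and 1.40972 O.
Oxygen sums to 2.83340; scaling by 4/2.83340 = 1.41173 puts the formula on 4 O.
Mg: 1.42368 × 1.41173 = 2.010 atoms per formula unit.

2.010 Mg apfu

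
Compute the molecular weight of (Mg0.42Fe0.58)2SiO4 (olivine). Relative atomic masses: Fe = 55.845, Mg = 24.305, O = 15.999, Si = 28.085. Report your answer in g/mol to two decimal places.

177.28 g/mol

The formula mass is the sum 0.84·24.305 + 1.16·55.845 + 1·28.085 + 4·15.999.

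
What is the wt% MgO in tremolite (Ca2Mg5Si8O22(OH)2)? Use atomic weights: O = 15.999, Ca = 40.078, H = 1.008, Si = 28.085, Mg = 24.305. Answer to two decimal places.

24.81 wt%

Formula mass = 812.353 g/mol.
5 Mg → 5.0000 mol MgO per formula unit; M(MgO) = 40.304, so MgO mass = 201.520 g.
201.520/812.353 × 100 = 24.81 wt%.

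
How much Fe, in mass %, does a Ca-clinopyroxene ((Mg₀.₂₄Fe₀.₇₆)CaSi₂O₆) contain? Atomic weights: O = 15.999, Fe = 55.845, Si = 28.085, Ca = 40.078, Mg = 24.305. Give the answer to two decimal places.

17.65 mass %

Formula mass = 0.24*24.305 + 0.76*55.845 + 1*40.078 + 2*28.085 + 6*15.999 = 240.517 g/mol, of which 42.442 g is Fe.
So Fe makes up 42.442/240.517 = 0.1765 of the mass, i.e. 17.65%.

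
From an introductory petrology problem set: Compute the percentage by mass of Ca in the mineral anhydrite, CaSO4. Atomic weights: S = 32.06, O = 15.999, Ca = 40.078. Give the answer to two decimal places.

29.44 mass %

M(CaSO4) = 136.134 g/mol.
Ca contributes 1 × 40.078 = 40.078 g per mole.
40.078/136.134 = 0.2944 → 29.44%.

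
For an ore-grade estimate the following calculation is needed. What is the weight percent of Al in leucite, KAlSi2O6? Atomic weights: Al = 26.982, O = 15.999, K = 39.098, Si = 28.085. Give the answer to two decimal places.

12.36 mass %

Formula mass = 1*39.098 + 1*26.982 + 2*28.085 + 6*15.999 = 218.244 g/mol, of which 26.982 g is Al.
So Al makes up 26.982/218.244 = 0.1236 of the mass, i.e. 12.36%.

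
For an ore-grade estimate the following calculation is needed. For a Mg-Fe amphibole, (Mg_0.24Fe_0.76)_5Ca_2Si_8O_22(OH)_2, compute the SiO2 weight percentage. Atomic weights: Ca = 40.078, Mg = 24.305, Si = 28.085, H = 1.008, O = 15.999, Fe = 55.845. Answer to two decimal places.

M((Mg_0.24Fe_0.76)_5Ca_2Si_8O_22(OH)_2) = 932.205 g/mol; M(SiO2) = 60.083 g/mol.
Moles SiO2 per formula unit = 8 Si ÷ 1 = 8.0000.
SiO2 fraction = (8.0000 × 60.083) / 932.205 = 480.664/932.205 = 0.5156.

51.56 wt%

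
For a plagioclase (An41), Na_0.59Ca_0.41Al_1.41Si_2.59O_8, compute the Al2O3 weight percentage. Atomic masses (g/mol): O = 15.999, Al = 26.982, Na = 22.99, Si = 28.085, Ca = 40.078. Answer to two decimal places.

Molar mass of Na_0.59Ca_0.41Al_1.41Si_2.59O_8 = 0.59·22.99 + 0.41·40.078 + 1.41·26.982 + 2.59·28.085 + 8·15.999 = 268.773 g/mol.
Each formula unit contains 1.41 Al, equivalent to 1.41/2 = 0.7050 mol Al2O3.
M(Al2O3) = 2×26.982 + 3×15.999 = 101.961 g/mol.
Mass of Al2O3 per formula unit = 0.7050 × 101.961 = 71.883 g.
Al2O3 wt% = 71.883 / 268.773 × 100 = 26.74%.

26.74 wt%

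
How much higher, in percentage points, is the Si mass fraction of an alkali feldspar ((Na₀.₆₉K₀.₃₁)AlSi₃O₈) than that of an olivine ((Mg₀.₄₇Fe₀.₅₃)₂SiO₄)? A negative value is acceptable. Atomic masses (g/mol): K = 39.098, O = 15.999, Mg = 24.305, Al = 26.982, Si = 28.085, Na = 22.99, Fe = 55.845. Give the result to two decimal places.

Si in (Na₀.₆₉K₀.₃₁)AlSi₃O₈: molar mass 267.212 g/mol; 3×28.085 = 84.255 g → 31.53 wt%.
Si in (Mg₀.₄₇Fe₀.₅₃)₂SiO₄: molar mass 174.123 g/mol; 1×28.085 = 28.085 g → 16.13 wt%.
Difference = 31.53 − 16.13 = 15.40 percentage points.

15.40 percentage points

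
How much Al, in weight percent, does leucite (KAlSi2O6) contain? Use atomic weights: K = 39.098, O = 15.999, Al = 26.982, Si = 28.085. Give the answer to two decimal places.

M(KAlSi2O6) = 218.244 g/mol.
Al contributes 1 × 26.982 = 26.982 g per mole.
26.982/218.244 = 0.1236 → 12.36%.

12.36 weight percent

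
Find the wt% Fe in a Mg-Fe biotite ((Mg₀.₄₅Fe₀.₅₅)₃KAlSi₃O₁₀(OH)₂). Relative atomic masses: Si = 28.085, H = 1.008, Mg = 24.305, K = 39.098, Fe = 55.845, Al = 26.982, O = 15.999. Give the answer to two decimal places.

19.63 weight percent

Formula mass = 1.35×24.305 + 1.65×55.845 + 1×39.098 + 1×26.982 + 3×28.085 + 12×15.999 + 2×1.008 = 469.295 g/mol, of which 92.144 g is Fe.
So Fe makes up 92.144/469.295 = 0.1963 of the mass, i.e. 19.63%.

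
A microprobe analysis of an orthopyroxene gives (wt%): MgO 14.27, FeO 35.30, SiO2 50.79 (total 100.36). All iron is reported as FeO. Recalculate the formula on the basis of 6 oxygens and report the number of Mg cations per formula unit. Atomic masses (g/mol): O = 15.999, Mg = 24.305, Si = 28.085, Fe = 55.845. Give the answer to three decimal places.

0.838 Mg apfu

MgO: 14.27/40.304 = 0.35406 mol → 0.35406 mol Mg, 0.35406 mol O.
FeO: 35.30/71.844 = 0.49134 mol → 0.49134 mol Fe, 0.49134 mol O.
SiO2: 50.79/60.083 = 0.84533 mol → 0.84533 mol Si, 1.69066 mol O.
Total oxygen = 2.53606 mol. Normalization factor = 6/2.53606 = 2.36587.
Mg per 6 O = 0.35406 × 2.36587 = 0.838.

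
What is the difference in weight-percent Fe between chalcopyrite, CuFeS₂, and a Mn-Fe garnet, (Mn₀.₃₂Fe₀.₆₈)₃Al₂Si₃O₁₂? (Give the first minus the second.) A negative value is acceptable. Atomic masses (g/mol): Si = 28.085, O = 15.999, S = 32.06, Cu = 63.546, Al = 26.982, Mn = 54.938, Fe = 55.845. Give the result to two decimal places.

7.50 percentage points

M(CuFeS₂) = 183.511 g/mol, so wt% Fe = 55.845/183.511 × 100 = 30.43%.
M((Mn₀.₃₂Fe₀.₆₈)₃Al₂Si₃O₁₂) = 496.871 g/mol, so wt% Fe = 113.924/496.871 × 100 = 22.93%.
30.43 − 22.93 = 7.50 pp.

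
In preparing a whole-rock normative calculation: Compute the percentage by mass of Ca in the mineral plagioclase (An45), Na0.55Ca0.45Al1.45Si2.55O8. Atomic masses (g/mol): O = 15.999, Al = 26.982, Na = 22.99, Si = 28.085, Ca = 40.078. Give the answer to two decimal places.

M(Na0.55Ca0.45Al1.45Si2.55O8) = 269.412 g/mol.
Ca contributes 0.45 × 40.078 = 18.035 g per mole.
18.035/269.412 = 0.0669 → 6.69%.

6.69 mass %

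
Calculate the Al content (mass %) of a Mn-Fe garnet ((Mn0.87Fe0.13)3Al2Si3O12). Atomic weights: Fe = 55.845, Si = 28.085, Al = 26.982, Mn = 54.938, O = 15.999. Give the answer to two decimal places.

M((Mn0.87Fe0.13)3Al2Si3O12) = 495.375 g/mol.
Al contributes 2 × 26.982 = 53.964 g per mole.
53.964/495.375 = 0.1089 → 10.89%.

10.89 mass %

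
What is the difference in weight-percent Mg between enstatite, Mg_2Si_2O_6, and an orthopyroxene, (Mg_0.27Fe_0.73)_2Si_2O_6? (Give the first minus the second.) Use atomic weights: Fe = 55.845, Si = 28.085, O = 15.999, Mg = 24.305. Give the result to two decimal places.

18.89 percentage points

First mineral: 48.610 g Mg in 200.774 g formula = 24.21 wt% Mg.
Second mineral: 13.125 g Mg in 246.822 g formula = 5.32 wt% Mg.
24.21% − 5.32% gives a difference of 18.89 percentage points.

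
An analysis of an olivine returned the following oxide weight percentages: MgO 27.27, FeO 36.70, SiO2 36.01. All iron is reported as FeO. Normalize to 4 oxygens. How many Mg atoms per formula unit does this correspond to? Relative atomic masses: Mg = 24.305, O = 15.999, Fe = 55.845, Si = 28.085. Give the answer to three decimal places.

1.134 Mg apfu

MgO (M=40.304): mol = 0.67661; Mg = 0.67661, O = 0.67661.
FeO (M=71.844): mol = 0.51083; Fe = 0.51083, O = 0.51083.
SiO2 (M=60.083): mol = 0.59934; Si = 0.59934, O = 1.19868.
ΣO = 2.38612; factor = 4/ΣO = 1.67636.
Mg apfu = 0.67661 × 1.67636 = 1.134.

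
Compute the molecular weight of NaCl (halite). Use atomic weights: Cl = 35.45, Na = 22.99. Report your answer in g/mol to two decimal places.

M = 1×22.99 + 1×35.45

58.44 g/mol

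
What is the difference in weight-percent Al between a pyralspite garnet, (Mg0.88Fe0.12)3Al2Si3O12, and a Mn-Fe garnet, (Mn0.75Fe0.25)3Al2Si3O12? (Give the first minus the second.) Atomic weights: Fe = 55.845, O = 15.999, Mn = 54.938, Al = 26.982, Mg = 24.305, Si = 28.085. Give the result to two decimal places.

2.13 percentage points

First mineral: 53.964 g Al in 414.476 g formula = 13.02 wt% Al.
Second mineral: 53.964 g Al in 495.701 g formula = 10.89 wt% Al.
13.02% − 10.89% gives a difference of 2.13 percentage points.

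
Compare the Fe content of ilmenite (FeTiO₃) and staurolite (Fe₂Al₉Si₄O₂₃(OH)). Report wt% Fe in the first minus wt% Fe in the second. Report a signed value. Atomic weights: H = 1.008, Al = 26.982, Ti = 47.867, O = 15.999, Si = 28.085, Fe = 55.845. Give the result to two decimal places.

23.70 percentage points

Fe in FeTiO₃: molar mass 151.709 g/mol; 1×55.845 = 55.845 g → 36.81 wt%.
Fe in Fe₂Al₉Si₄O₂₃(OH): molar mass 851.852 g/mol; 2×55.845 = 111.690 g → 13.11 wt%.
Difference = 36.81 − 13.11 = 23.70 percentage points.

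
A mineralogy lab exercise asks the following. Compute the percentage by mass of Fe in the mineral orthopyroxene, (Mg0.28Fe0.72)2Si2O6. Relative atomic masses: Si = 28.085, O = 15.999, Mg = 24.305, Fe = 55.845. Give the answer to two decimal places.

32.66 weight percent

Molar mass of (Mg0.28Fe0.72)2Si2O6: 0.56*24.305 + 1.44*55.845 + 2*28.085 + 6*15.999 = 246.192 g/mol.
Mass of Fe per formula unit: 1.44 × 55.845 = 80.417 g.
Weight fraction Fe = 80.417 / 246.192 = 0.3266.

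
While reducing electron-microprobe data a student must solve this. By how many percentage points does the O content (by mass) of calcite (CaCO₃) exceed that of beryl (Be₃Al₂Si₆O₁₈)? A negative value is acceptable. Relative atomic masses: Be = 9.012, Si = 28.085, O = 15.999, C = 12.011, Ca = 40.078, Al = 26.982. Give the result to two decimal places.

-5.62 percentage points

O in CaCO₃: molar mass 100.086 g/mol; 3×15.999 = 47.997 g → 47.96 wt%.
O in Be₃Al₂Si₆O₁₈: molar mass 537.492 g/mol; 18×15.999 = 287.982 g → 53.58 wt%.
Difference = 47.96 − 53.58 = -5.62 percentage points.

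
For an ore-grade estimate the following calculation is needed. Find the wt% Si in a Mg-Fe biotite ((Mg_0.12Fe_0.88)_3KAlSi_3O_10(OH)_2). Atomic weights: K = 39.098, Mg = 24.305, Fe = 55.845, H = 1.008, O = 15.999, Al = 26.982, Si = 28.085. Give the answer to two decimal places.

16.83 wt%

Molar mass of (Mg_0.12Fe_0.88)_3KAlSi_3O_10(OH)_2: 0.36*24.305 + 2.64*55.845 + 1*39.098 + 1*26.982 + 3*28.085 + 12*15.999 + 2*1.008 = 500.520 g/mol.
Mass of Si per formula unit: 3 × 28.085 = 84.255 g.
Weight fraction Si = 84.255 / 500.520 = 0.1683.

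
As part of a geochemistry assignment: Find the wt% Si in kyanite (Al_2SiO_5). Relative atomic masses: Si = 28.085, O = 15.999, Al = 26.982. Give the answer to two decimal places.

Molar mass of Al_2SiO_5: 2·26.982 + 1·28.085 + 5·15.999 = 162.044 g/mol.
Mass of Si per formula unit: 1 × 28.085 = 28.085 g.
Weight fraction Si = 28.085 / 162.044 = 0.1733.

17.33 mass %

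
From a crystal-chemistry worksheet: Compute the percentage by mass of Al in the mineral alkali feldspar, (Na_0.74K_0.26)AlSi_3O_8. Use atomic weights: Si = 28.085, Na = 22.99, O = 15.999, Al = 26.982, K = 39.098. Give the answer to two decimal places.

10.13 mass %

Formula mass = 0.74·22.99 + 0.26·39.098 + 1·26.982 + 3·28.085 + 8·15.999 = 266.407 g/mol, of which 26.982 g is Al.
So Al makes up 26.982/266.407 = 0.1013 of the mass, i.e. 10.13%.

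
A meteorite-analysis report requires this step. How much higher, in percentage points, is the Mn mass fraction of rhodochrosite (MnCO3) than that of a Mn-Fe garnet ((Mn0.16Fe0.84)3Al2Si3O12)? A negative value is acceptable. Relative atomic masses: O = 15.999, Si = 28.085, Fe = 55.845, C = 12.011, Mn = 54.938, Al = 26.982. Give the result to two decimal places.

42.49 percentage points

First mineral: 54.938 g Mn in 114.946 g formula = 47.79 wt% Mn.
Second mineral: 26.370 g Mn in 497.307 g formula = 5.30 wt% Mn.
47.79% − 5.30% gives a difference of 42.49 percentage points.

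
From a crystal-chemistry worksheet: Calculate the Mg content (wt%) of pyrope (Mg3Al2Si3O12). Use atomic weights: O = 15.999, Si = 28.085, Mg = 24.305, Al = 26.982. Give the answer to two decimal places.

18.09 wt%

Formula mass = 3*24.305 + 2*26.982 + 3*28.085 + 12*15.999 = 403.122 g/mol, of which 72.915 g is Mg.
So Mg makes up 72.915/403.122 = 0.1809 of the mass, i.e. 18.09%.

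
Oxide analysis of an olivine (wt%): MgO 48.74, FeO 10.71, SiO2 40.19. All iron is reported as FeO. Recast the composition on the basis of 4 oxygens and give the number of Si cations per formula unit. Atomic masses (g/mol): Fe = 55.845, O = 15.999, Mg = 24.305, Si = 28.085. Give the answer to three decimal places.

MgO: 48.74/40.304 = 1.20931 mol → 1.20931 mol Mg, 1.20931 mol O.
FeO: 10.71/71.844 = 0.14907 mol → 0.14907 mol Fe, 0.14907 mol O.
SiO2: 40.19/60.083 = 0.66891 mol → 0.66891 mol Si, 1.33782 mol O.
Total oxygen = 2.69620 mol. Normalization factor = 4/2.69620 = 1.48357.
Si per 4 O = 0.66891 × 1.48357 = 0.992.

0.992 Si apfu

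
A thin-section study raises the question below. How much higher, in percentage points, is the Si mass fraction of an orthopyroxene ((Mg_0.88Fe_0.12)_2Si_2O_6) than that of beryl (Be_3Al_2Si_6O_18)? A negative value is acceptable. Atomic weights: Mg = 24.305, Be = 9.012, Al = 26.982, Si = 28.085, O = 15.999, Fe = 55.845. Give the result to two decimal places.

-4.39 percentage points

M((Mg_0.88Fe_0.12)_2Si_2O_6) = 208.344 g/mol, so wt% Si = 56.170/208.344 × 100 = 26.96%.
M(Be_3Al_2Si_6O_18) = 537.492 g/mol, so wt% Si = 168.510/537.492 × 100 = 31.35%.
26.96 − 31.35 = -4.39 pp.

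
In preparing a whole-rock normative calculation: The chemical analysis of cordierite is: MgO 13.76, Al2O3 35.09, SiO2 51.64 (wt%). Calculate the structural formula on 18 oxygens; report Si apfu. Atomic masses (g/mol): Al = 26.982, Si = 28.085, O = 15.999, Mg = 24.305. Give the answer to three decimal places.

5.002 Si apfu

MgO (M=40.304): mol = 0.34141; Mg = 0.34141, O = 0.34141.
Al2O3 (M=101.961): mol = 0.34415; Al = 0.68830, O = 1.03245.
SiO2 (M=60.083): mol = 0.85948; Si = 0.85948, O = 1.71896.
ΣO = 3.09282; factor = 18/ΣO = 5.81993.
Si apfu = 0.85948 × 5.81993 = 5.002.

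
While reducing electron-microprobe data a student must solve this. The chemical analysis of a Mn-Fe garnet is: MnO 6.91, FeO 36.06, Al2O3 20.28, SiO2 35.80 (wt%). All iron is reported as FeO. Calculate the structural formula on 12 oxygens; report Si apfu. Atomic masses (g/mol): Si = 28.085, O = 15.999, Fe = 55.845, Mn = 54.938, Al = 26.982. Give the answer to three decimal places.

2.995 Si apfu

MnO (M=70.937): mol = 0.09741; Mn = 0.09741, O = 0.09741.
FeO (M=71.844): mol = 0.50192; Fe = 0.50192, O = 0.50192.
Al2O3 (M=101.961): mol = 0.19890; Al = 0.39780, O = 0.59670.
SiO2 (M=60.083): mol = 0.59584; Si = 0.59584, O = 1.19168.
ΣO = 2.38771; factor = 12/ΣO = 5.02574.
Si apfu = 0.59584 × 5.02574 = 2.995.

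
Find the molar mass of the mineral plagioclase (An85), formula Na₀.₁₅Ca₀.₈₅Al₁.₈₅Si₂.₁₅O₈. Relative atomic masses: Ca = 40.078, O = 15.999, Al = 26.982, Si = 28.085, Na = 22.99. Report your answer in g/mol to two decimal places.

275.81 g/mol

M = 0.15(22.99) + 0.85(40.078) + 1.85(26.982) + 2.15(28.085) + 8(15.999)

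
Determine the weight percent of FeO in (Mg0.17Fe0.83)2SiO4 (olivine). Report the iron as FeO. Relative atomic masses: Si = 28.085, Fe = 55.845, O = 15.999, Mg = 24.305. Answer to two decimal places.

Formula mass = 193.047 g/mol.
1.66 Fe → 1.6600 mol FeO per formula unit; M(FeO) = 71.844, so FeO mass = 119.261 g.
119.261/193.047 × 100 = 61.78 wt%.

61.78 wt%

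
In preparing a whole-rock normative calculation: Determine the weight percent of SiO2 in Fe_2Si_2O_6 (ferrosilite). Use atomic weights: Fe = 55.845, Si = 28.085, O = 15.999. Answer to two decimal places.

Molar mass of Fe_2Si_2O_6 = 2×55.845 + 2×28.085 + 6×15.999 = 263.854 g/mol.
Each formula unit contains 2 Si, equivalent to 2/1 = 2.0000 mol SiO2.
M(SiO2) = 1×28.085 + 2×15.999 = 60.083 g/mol.
Mass of SiO2 per formula unit = 2.0000 × 60.083 = 120.166 g.
SiO2 wt% = 120.166 / 263.854 × 100 = 45.54%.

45.54 wt%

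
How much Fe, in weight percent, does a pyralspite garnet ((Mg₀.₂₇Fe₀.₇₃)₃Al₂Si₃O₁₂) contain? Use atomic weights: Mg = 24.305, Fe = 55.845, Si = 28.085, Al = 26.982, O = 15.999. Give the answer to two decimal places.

25.90 weight percent

M((Mg₀.₂₇Fe₀.₇₃)₃Al₂Si₃O₁₂) = 472.195 g/mol.
Fe contributes 2.19 × 55.845 = 122.301 g per mole.
122.301/472.195 = 0.2590 → 25.90%.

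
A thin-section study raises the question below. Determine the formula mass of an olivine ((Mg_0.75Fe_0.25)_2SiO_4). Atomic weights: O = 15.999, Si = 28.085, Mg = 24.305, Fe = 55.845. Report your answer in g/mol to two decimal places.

156.46 g/mol

Mg: 1.50 × 24.305 = 36.4575
Fe: 0.50 × 55.845 = 27.9225
Si: 1 × 28.085 = 28.0850
O: 4 × 15.999 = 63.9960
Summing the contributions gives the formula mass.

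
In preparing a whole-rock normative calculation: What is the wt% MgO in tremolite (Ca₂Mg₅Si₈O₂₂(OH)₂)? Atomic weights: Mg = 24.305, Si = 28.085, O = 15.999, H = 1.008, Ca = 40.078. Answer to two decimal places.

Molar mass of Ca₂Mg₅Si₈O₂₂(OH)₂ = 2*40.078 + 5*24.305 + 8*28.085 + 24*15.999 + 2*1.008 = 812.353 g/mol.
Each formula unit contains 5 Mg, equivalent to 5/1 = 5.0000 mol MgO.
M(MgO) = 1×24.305 + 1×15.999 = 40.304 g/mol.
Mass of MgO per formula unit = 5.0000 × 40.304 = 201.520 g.
MgO wt% = 201.520 / 812.353 × 100 = 24.81%.

24.81 wt%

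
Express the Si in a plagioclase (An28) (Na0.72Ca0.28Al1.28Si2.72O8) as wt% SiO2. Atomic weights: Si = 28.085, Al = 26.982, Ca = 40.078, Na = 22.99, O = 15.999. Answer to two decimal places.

61.28 wt%

Formula mass = 266.695 g/mol.
2.72 Si → 2.7200 mol SiO2 per formula unit; M(SiO2) = 60.083, so SiO2 mass = 163.426 g.
163.426/266.695 × 100 = 61.28 wt%.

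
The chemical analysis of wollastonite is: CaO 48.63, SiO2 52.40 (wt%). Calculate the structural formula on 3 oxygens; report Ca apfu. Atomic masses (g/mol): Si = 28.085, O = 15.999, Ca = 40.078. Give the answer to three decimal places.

0.996 Ca apfu

48.63 wt% CaO ÷ 56.077 g/mol = 0.86720 mol, giving 0.86720 Ca and 0.86720 O.
52.40 wt% SiO2 ÷ 60.083 g/mol = 0.87213 mol, giving 0.87213 Si and 1.74426 O.
Oxygen sums to 2.61146; scaling by 3/2.61146 = 1.14878 puts the formula on 3 O.
Ca: 0.86720 × 1.14878 = 0.996 atoms per formula unit.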